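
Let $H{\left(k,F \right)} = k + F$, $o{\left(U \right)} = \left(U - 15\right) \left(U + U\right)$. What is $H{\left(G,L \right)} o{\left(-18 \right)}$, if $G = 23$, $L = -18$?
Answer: $5940$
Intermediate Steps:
$o{\left(U \right)} = 2 U \left(-15 + U\right)$ ($o{\left(U \right)} = \left(-15 + U\right) 2 U = 2 U \left(-15 + U\right)$)
$H{\left(k,F \right)} = F + k$
$H{\left(G,L \right)} o{\left(-18 \right)} = \left(-18 + 23\right) 2 \left(-18\right) \left(-15 - 18\right) = 5 \cdot 2 \left(-18\right) \left(-33\right) = 5 \cdot 1188 = 5940$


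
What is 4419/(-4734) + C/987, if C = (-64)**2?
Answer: 1669879/519162 ≈ 3.2165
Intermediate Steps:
C = 4096
4419/(-4734) + C/987 = 4419/(-4734) + 4096/987 = 4419*(-1/4734) + 4096*(1/987) = -491/526 + 4096/987 = 1669879/519162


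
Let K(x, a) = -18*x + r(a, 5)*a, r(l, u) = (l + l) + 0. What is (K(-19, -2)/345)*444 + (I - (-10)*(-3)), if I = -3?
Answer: 9601/23 ≈ 417.43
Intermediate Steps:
r(l, u) = 2*l (r(l, u) = 2*l + 0 = 2*l)
K(x, a) = -18*x + 2*a**2 (K(x, a) = -18*x + (2*a)*a = -18*x + 2*a**2)
(K(-19, -2)/345)*444 + (I - (-10)*(-3)) = ((-18*(-19) + 2*(-2)**2)/345)*444 + (-3 - (-10)*(-3)) = ((342 + 2*4)*(1/345))*444 + (-3 - 10*3) = ((342 + 8)*(1/345))*444 + (-3 - 30) = (350*(1/345))*444 - 33 = (70/69)*444 - 33 = 10360/23 - 33 = 9601/23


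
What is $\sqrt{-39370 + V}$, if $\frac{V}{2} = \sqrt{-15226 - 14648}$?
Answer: $\sqrt{-39370 + 2 i \sqrt{29874}} \approx 0.8711 + 198.42 i$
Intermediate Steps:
$V = 2 i \sqrt{29874}$ ($V = 2 \sqrt{-15226 - 14648} = 2 \sqrt{-29874} = 2 i \sqrt{29874} \approx 345.68 i$)
$\sqrt{-39370 + V} = \sqrt{-39370 + 2 i \sqrt{29874}}$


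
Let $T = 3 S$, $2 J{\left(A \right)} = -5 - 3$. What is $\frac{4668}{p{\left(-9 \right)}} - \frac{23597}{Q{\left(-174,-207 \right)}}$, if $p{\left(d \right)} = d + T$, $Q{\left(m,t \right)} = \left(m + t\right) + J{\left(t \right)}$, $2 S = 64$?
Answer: $\frac{183339}{1595} \approx 114.95$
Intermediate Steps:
$S = 32$ ($S = \frac{1}{2} \cdot 64 = 32$)
$J{\left(A \right)} = -4$ ($J{\left(A \right)} = \frac{-5 - 3}{2} = \frac{1}{2} \left(-8\right) = -4$)
$T = 96$ ($T = 3 \cdot 32 = 96$)
$Q{\left(m,t \right)} = -4 + m + t$ ($Q{\left(m,t \right)} = \left(m + t\right) - 4 = -4 + m + t$)
$p{\left(d \right)} = 96 + d$ ($p{\left(d \right)} = d + 96 = 96 + d$)
$\frac{4668}{p{\left(-9 \right)}} - \frac{23597}{Q{\left(-174,-207 \right)}} = \frac{4668}{96 - 9} - \frac{23597}{-4 - 174 - 207} = \frac{4668}{87} - \frac{23597}{-385} = 4668 \cdot \frac{1}{87} - - \frac{3371}{55} = \frac{1556}{29} + \frac{3371}{55} = \frac{183339}{1595}$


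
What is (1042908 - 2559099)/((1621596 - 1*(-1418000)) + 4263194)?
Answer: -1516191/7302790 ≈ -0.20762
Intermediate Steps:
(1042908 - 2559099)/((1621596 - 1*(-1418000)) + 4263194) = -1516191/((1621596 + 1418000) + 4263194) = -1516191/(3039596 + 4263194) = -1516191/7302790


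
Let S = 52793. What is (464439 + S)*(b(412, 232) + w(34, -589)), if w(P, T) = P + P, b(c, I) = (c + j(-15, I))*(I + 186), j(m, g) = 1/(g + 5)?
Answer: 21119475302432/237 ≈ 8.9112e+10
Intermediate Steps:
j(m, g) = 1/(5 + g)
b(c, I) = (186 + I)*(c + 1/(5 + I)) (b(c, I) = (c + 1/(5 + I))*(I + 186) = (c + 1/(5 + I))*(186 + I) = (186 + I)*(c + 1/(5 + I)))
w(P, T) = 2*P
(464439 + S)*(b(412, 232) + w(34, -589)) = (464439 + 52793)*((186 + 232 + 412*(5 + 232)*(186 + 232))/(5 + 232) + 2*34) = 517232*((186 + 232 + 412*237*418)/237 + 68) = 517232*((186 + 232 + 40815192)/237 + 68) = 517232*((1/237)*40815610 + 68) = 517232*(40815610/237 + 68) = 517232*(40831726/237) = 21119475302432/237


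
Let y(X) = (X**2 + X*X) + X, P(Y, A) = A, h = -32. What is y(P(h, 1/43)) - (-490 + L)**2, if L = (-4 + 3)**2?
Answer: -442134684/1849 ≈ -2.3912e+5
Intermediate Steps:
L = 1 (L = (-1)**2 = 1)
y(X) = X + 2*X**2 (y(X) = (X**2 + X**2) + X = 2*X**2 + X = X + 2*X**2)
y(P(h, 1/43)) - (-490 + L)**2 = (1 + 2/43)/43 - (-490 + 1)**2 = (1 + 2*(1/43))/43 - 1*(-489)**2 = (1 + 2/43)/43 - 1*239121 = (1/43)*(45/43) - 239121 = 45/1849 - 239121 = -442134684/1849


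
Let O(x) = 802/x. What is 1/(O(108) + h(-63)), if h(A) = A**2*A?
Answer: -54/13502137 ≈ -3.9994e-6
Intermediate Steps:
h(A) = A**3
1/(O(108) + h(-63)) = 1/(802/108 + (-63)**3) = 1/(802*(1/108) - 250047) = 1/(401/54 - 250047) = 1/(-13502137/54) = -54/13502137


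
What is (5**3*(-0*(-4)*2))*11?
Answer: 0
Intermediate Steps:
(5**3*(-0*(-4)*2))*11 = (125*(-1*0*2))*11 = (125*(0*2))*11 = (125*0)*11 = 0*11 = 0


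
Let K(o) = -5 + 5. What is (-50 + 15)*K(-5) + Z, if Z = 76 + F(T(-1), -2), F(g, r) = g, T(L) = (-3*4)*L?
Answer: 88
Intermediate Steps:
T(L) = -12*L
K(o) = 0
Z = 88 (Z = 76 - 12*(-1) = 76 + 12 = 88)
(-50 + 15)*K(-5) + Z = (-50 + 15)*0 + 88 = -35*0 + 88 = 0 + 88 = 88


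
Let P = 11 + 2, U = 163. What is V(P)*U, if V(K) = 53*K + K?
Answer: 114426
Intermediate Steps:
P = 13
V(K) = 54*K
V(P)*U = (54*13)*163 = 702*163 = 114426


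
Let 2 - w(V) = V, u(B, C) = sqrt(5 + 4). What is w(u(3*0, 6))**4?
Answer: 1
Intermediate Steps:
u(B, C) = 3 (u(B, C) = sqrt(9) = 3)
w(V) = 2 - V
w(u(3*0, 6))**4 = (2 - 1*3)**4 = (2 - 3)**4 = (-1)**4 = 1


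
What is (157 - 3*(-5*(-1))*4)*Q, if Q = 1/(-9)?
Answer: -97/9 ≈ -10.778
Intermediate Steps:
Q = -1/9 ≈ -0.11111
(157 - 3*(-5*(-1))*4)*Q = (157 - 3*(-5*(-1))*4)*(-1/9) = (157 - 15*4)*(-1/9) = (157 - 3*20)*(-1/9) = (157 - 60)*(-1/9) = 97*(-1/9) = -97/9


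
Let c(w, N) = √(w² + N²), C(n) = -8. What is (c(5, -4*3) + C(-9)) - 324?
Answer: -319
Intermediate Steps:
c(w, N) = √(N² + w²)
(c(5, -4*3) + C(-9)) - 324 = (√((-4*3)² + 5²) - 8) - 324 = (√((-12)² + 25) - 8) - 324 = (√(144 + 25) - 8) - 324 = (√169 - 8) - 324 = (13 - 8) - 324 = 5 - 324 = -319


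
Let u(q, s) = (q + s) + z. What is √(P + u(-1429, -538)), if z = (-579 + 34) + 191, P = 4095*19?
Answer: 2*√18871 ≈ 274.74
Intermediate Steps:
P = 77805
z = -354 (z = -545 + 191 = -354)
u(q, s) = -354 + q + s (u(q, s) = (q + s) - 354 = -354 + q + s)
√(P + u(-1429, -538)) = √(77805 + (-354 - 1429 - 538)) = √(77805 - 2321) = √75484 = 2*√18871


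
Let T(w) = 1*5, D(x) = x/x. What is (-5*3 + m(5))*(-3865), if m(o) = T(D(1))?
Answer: 38650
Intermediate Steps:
D(x) = 1
T(w) = 5
m(o) = 5
(-5*3 + m(5))*(-3865) = (-5*3 + 5)*(-3865) = (-15 + 5)*(-3865) = -10*(-3865) = 38650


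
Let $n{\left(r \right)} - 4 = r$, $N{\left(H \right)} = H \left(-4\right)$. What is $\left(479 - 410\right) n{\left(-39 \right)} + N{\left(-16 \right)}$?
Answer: $-2351$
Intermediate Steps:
$N{\left(H \right)} = - 4 H$
$n{\left(r \right)} = 4 + r$
$\left(479 - 410\right) n{\left(-39 \right)} + N{\left(-16 \right)} = \left(479 - 410\right) \left(4 - 39\right) - -64 = \left(479 - 410\right) \left(-35\right) + 64 = 69 \left(-35\right) + 64 = -2415 + 64 = -2351$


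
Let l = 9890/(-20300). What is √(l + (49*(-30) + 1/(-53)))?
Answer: 3*I*√1891333539970/107590 ≈ 38.347*I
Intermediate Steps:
l = -989/2030 (l = 9890*(-1/20300) = -989/2030 ≈ -0.48719)
√(l + (49*(-30) + 1/(-53))) = √(-989/2030 + (49*(-30) + 1/(-53))) = √(-989/2030 + (-1470 - 1/53)) = √(-989/2030 - 77911/53) = √(-158211747/107590) = 3*I*√1891333539970/107590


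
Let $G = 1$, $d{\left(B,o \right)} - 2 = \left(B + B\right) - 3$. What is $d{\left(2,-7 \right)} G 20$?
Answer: $60$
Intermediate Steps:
$d{\left(B,o \right)} = -1 + 2 B$ ($d{\left(B,o \right)} = 2 + \left(\left(B + B\right) - 3\right) = 2 + \left(2 B - 3\right) = 2 + \left(-3 + 2 B\right) = -1 + 2 B$)
$d{\left(2,-7 \right)} G 20 = \left(-1 + 2 \cdot 2\right) 1 \cdot 20 = \left(-1 + 4\right) 1 \cdot 20 = 3 \cdot 1 \cdot 20 = 3 \cdot 20 = 60$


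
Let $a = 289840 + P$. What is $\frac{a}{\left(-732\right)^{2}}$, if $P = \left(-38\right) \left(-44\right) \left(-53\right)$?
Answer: $\frac{25153}{66978} \approx 0.37554$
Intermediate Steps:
$P = -88616$ ($P = 1672 \left(-53\right) = -88616$)
$a = 201224$ ($a = 289840 - 88616 = 201224$)
$\frac{a}{\left(-732\right)^{2}} = \frac{201224}{\left(-732\right)^{2}} = \frac{201224}{535824} = 201224 \cdot \frac{1}{535824} = \frac{25153}{66978}$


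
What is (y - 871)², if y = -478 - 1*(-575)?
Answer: 599076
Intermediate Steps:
y = 97 (y = -478 + 575 = 97)
(y - 871)² = (97 - 871)² = (-774)² = 599076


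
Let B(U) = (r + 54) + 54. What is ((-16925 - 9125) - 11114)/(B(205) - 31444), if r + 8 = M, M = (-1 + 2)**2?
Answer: 37164/31343 ≈ 1.1857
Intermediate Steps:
M = 1 (M = 1**2 = 1)
r = -7 (r = -8 + 1 = -7)
B(U) = 101 (B(U) = (-7 + 54) + 54 = 47 + 54 = 101)
((-16925 - 9125) - 11114)/(B(205) - 31444) = ((-16925 - 9125) - 11114)/(101 - 31444) = (-26050 - 11114)/(-31343) = -37164*(-1/31343) = 37164/31343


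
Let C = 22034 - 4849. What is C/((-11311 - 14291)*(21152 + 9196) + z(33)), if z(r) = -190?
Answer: -17185/776969686 ≈ -2.2118e-5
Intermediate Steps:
C = 17185
C/((-11311 - 14291)*(21152 + 9196) + z(33)) = 17185/((-11311 - 14291)*(21152 + 9196) - 190) = 17185/(-25602*30348 - 190) = 17185/(-776969496 - 190) = 17185/(-776969686) = 17185*(-1/776969686) = -17185/776969686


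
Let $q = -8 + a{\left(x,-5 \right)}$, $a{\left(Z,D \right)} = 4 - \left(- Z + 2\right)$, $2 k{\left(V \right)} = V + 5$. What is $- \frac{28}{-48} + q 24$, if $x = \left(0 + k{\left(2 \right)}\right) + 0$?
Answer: $- \frac{713}{12} \approx -59.417$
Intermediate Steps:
$k{\left(V \right)} = \frac{5}{2} + \frac{V}{2}$ ($k{\left(V \right)} = \frac{V + 5}{2} = \frac{5 + V}{2} = \frac{5}{2} + \frac{V}{2}$)
$x = \frac{7}{2}$ ($x = \left(0 + \left(\frac{5}{2} + \frac{1}{2} \cdot 2\right)\right) + 0 = \left(0 + \left(\frac{5}{2} + 1\right)\right) + 0 = \left(0 + \frac{7}{2}\right) + 0 = \frac{7}{2} + 0 = \frac{7}{2} \approx 3.5$)
$a{\left(Z,D \right)} = 2 + Z$ ($a{\left(Z,D \right)} = 4 - \left(2 - Z\right) = 4 + \left(-2 + Z\right) = 2 + Z$)
$q = - \frac{5}{2}$ ($q = -8 + \left(2 + \frac{7}{2}\right) = -8 + \frac{11}{2} = - \frac{5}{2} \approx -2.5$)
$- \frac{28}{-48} + q 24 = - \frac{28}{-48} - 60 = \left(-28\right) \left(- \frac{1}{48}\right) - 60 = \frac{7}{12} - 60 = - \frac{713}{12}$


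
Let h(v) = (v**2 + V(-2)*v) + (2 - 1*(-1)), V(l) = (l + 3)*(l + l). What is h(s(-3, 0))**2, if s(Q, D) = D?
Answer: 9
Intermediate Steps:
V(l) = 2*l*(3 + l) (V(l) = (3 + l)*(2*l) = 2*l*(3 + l))
h(v) = 3 + v**2 - 4*v (h(v) = (v**2 + (2*(-2)*(3 - 2))*v) + (2 - 1*(-1)) = (v**2 + (2*(-2)*1)*v) + (2 + 1) = (v**2 - 4*v) + 3 = 3 + v**2 - 4*v)
h(s(-3, 0))**2 = (3 + 0**2 - 4*0)**2 = (3 + 0 + 0)**2 = 3**2 = 9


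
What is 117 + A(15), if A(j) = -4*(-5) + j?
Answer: 152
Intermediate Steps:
A(j) = 20 + j
117 + A(15) = 117 + (20 + 15) = 117 + 35 = 152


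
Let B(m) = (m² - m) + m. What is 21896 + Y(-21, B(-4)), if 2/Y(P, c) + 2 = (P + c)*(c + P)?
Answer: 503610/23 ≈ 21896.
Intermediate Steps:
B(m) = m²
Y(P, c) = 2/(-2 + (P + c)²) (Y(P, c) = 2/(-2 + (P + c)*(c + P)) = 2/(-2 + (P + c)*(P + c)) = 2/(-2 + (P + c)²))
21896 + Y(-21, B(-4)) = 21896 + 2/(-2 + (-21 + (-4)²)²) = 21896 + 2/(-2 + (-21 + 16)²) = 21896 + 2/(-2 + (-5)²) = 21896 + 2/(-2 + 25) = 21896 + 2/23 = 503610/23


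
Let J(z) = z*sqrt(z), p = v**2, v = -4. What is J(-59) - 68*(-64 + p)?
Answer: 3264 - 59*I*sqrt(59) ≈ 3264.0 - 453.19*I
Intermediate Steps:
p = 16 (p = (-4)**2 = 16)
J(z) = z**(3/2)
J(-59) - 68*(-64 + p) = (-59)**(3/2) - 68*(-64 + 16) = -59*I*sqrt(59) - 68*(-48) = -59*I*sqrt(59) + 3264 = 3264 - 59*I*sqrt(59)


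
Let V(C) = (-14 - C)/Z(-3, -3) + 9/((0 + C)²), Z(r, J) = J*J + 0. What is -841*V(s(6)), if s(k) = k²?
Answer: 671959/144 ≈ 4666.4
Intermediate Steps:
Z(r, J) = J² (Z(r, J) = J² + 0 = J²)
V(C) = -14/9 + 9/C² - C/9 (V(C) = (-14 - C)/((-3)²) + 9/((0 + C)²) = (-14 - C)/9 + 9/(C²) = (-14 - C)*(⅑) + 9/C² = (-14/9 - C/9) + 9/C² = -14/9 + 9/C² - C/9)
-841*V(s(6)) = -841*(-14/9 + 9/(6²)² - ⅑*6²) = -841*(-14/9 + 9/36² - ⅑*36) = -841*(-14/9 + 9*(1/1296) - 4) = -841*(-14/9 + 1/144 - 4) = -841*(-799/144) = 671959/144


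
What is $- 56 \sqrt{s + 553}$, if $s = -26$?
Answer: $- 56 \sqrt{527} \approx -1285.6$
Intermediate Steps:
$- 56 \sqrt{s + 553} = - 56 \sqrt{-26 + 553} = - 56 \sqrt{527}$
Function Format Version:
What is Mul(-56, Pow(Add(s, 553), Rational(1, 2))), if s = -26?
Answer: Mul(-56, Pow(527, Rational(1, 2))) ≈ -1285.6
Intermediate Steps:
Mul(-56, Pow(Add(s, 553), Rational(1, 2))) = Mul(-56, Pow(Add(-26, 553), Rational(1, 2))) = Mul(-56, Pow(527, Rational(1, 2)))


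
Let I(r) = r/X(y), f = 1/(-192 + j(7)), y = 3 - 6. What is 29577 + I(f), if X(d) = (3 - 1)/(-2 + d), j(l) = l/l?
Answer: 11298419/382 ≈ 29577.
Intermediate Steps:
j(l) = 1
y = -3
X(d) = 2/(-2 + d)
f = -1/191 (f = 1/(-192 + 1) = 1/(-191) = -1/191 ≈ -0.0052356)
I(r) = -5*r/2 (I(r) = r/((2/(-2 - 3))) = r/((2/(-5))) = r/((2*(-⅕))) = r/(-⅖) = r*(-5/2) = -5*r/2)
29577 + I(f) = 29577 - 5/2*(-1/191) = 29577 + 5/382 = 11298419/382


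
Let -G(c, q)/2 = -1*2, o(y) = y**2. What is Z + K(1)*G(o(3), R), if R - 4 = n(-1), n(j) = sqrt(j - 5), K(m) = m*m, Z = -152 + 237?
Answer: 89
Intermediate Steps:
Z = 85
K(m) = m**2
n(j) = sqrt(-5 + j)
R = 4 + I*sqrt(6) (R = 4 + sqrt(-5 - 1) = 4 + sqrt(-6) = 4 + I*sqrt(6) ≈ 4.0 + 2.4495*I)
G(c, q) = 4 (G(c, q) = -(-2)*2 = -2*(-2) = 4)
Z + K(1)*G(o(3), R) = 85 + 1**2*4 = 85 + 1*4 = 85 + 4 = 89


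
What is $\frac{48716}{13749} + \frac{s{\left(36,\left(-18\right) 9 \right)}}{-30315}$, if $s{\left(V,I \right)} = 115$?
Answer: $\frac{32783209}{9262243} \approx 3.5394$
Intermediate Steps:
$\frac{48716}{13749} + \frac{s{\left(36,\left(-18\right) 9 \right)}}{-30315} = \frac{48716}{13749} + \frac{115}{-30315} = 48716 \cdot \frac{1}{13749} + 115 \left(- \frac{1}{30315}\right) = \frac{48716}{13749} - \frac{23}{6063} = \frac{32783209}{9262243}$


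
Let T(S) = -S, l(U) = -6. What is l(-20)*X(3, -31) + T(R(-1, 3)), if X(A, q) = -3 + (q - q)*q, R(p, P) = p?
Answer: 19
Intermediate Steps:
X(A, q) = -3 (X(A, q) = -3 + 0*q = -3 + 0 = -3)
l(-20)*X(3, -31) + T(R(-1, 3)) = -6*(-3) - 1*(-1) = 18 + 1 = 19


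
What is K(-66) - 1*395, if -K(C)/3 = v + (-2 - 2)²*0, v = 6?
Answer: -413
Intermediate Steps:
K(C) = -18 (K(C) = -3*(6 + (-2 - 2)²*0) = -3*(6 + (-4)²*0) = -3*(6 + 16*0) = -3*(6 + 0) = -3*6 = -18)
K(-66) - 1*395 = -18 - 1*395 = -18 - 395 = -413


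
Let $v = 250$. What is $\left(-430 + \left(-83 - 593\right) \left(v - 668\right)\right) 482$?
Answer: $135990516$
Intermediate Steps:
$\left(-430 + \left(-83 - 593\right) \left(v - 668\right)\right) 482 = \left(-430 + \left(-83 - 593\right) \left(250 - 668\right)\right) 482 = \left(-430 - -282568\right) 482 = \left(-430 + 282568\right) 482 = 282138 \cdot 482 = 135990516$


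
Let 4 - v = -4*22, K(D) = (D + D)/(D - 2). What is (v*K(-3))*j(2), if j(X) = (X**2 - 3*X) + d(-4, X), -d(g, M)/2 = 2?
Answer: -3312/5 ≈ -662.40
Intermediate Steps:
d(g, M) = -4 (d(g, M) = -2*2 = -4)
K(D) = 2*D/(-2 + D) (K(D) = (2*D)/(-2 + D) = 2*D/(-2 + D))
v = 92 (v = 4 - (-4)*22 = 4 - 1*(-88) = 4 + 88 = 92)
j(X) = -4 + X**2 - 3*X (j(X) = (X**2 - 3*X) - 4 = -4 + X**2 - 3*X)
(v*K(-3))*j(2) = (92*(2*(-3)/(-2 - 3)))*(-4 + 2**2 - 3*2) = (92*(2*(-3)/(-5)))*(-4 + 4 - 6) = (92*(2*(-3)*(-1/5)))*(-6) = (92*(6/5))*(-6) = (552/5)*(-6) = -3312/5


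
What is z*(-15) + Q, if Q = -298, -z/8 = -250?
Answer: -30298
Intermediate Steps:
z = 2000 (z = -8*(-250) = 2000)
z*(-15) + Q = 2000*(-15) - 298 = -30000 - 298 = -30298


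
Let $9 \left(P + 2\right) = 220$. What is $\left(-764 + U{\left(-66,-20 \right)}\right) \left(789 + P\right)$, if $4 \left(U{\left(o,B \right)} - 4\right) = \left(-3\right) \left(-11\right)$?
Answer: $- \frac{21960121}{36} \approx -6.1 \cdot 10^{5}$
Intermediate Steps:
$P = \frac{202}{9}$ ($P = -2 + \frac{1}{9} \cdot 220 = -2 + \frac{220}{9} = \frac{202}{9} \approx 22.444$)
$U{\left(o,B \right)} = \frac{49}{4}$ ($U{\left(o,B \right)} = 4 + \frac{\left(-3\right) \left(-11\right)}{4} = 4 + \frac{1}{4} \cdot 33 = 4 + \frac{33}{4} = \frac{49}{4}$)
$\left(-764 + U{\left(-66,-20 \right)}\right) \left(789 + P\right) = \left(-764 + \frac{49}{4}\right) \left(789 + \frac{202}{9}\right) = \left(- \frac{3007}{4}\right) \frac{7303}{9} = - \frac{21960121}{36}$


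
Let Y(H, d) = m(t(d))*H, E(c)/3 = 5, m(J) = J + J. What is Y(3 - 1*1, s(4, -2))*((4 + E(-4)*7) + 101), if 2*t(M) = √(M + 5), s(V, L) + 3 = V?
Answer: 420*√6 ≈ 1028.8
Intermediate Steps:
s(V, L) = -3 + V
t(M) = √(5 + M)/2 (t(M) = √(M + 5)/2 = √(5 + M)/2)
m(J) = 2*J
E(c) = 15 (E(c) = 3*5 = 15)
Y(H, d) = H*√(5 + d) (Y(H, d) = (2*(√(5 + d)/2))*H = √(5 + d)*H = H*√(5 + d))
Y(3 - 1*1, s(4, -2))*((4 + E(-4)*7) + 101) = ((3 - 1*1)*√(5 + (-3 + 4)))*((4 + 15*7) + 101) = ((3 - 1)*√(5 + 1))*((4 + 105) + 101) = (2*√6)*(109 + 101) = (2*√6)*210 = 420*√6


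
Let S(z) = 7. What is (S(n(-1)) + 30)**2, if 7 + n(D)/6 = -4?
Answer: 1369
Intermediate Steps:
n(D) = -66 (n(D) = -42 + 6*(-4) = -42 - 24 = -66)
(S(n(-1)) + 30)**2 = (7 + 30)**2 = 37**2 = 1369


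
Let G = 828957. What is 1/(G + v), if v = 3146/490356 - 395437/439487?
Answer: 107752543686/89322129095175767 ≈ 1.2063e-6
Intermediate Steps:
v = -96261139735/107752543686 (v = 3146*(1/490356) - 395437*1/439487 = 1573/245178 - 395437/439487 = -96261139735/107752543686 ≈ -0.89335)
1/(G + v) = 1/(828957 - 96261139735/107752543686) = 1/(89322129095175767/107752543686) = 107752543686/89322129095175767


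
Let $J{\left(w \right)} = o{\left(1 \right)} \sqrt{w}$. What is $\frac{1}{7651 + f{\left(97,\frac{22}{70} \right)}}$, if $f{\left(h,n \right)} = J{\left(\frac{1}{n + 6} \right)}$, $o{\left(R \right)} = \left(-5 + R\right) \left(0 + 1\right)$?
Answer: $\frac{241553}{1848121923} + \frac{4 \sqrt{7735}}{12936853461} \approx 0.00013073$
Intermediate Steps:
$o{\left(R \right)} = -5 + R$ ($o{\left(R \right)} = \left(-5 + R\right) 1 = -5 + R$)
$J{\left(w \right)} = - 4 \sqrt{w}$ ($J{\left(w \right)} = \left(-5 + 1\right) \sqrt{w} = - 4 \sqrt{w}$)
$f{\left(h,n \right)} = - 4 \sqrt{\frac{1}{6 + n}}$ ($f{\left(h,n \right)} = - 4 \sqrt{\frac{1}{n + 6}} = - 4 \sqrt{\frac{1}{6 + n}}$)
$\frac{1}{7651 + f{\left(97,\frac{22}{70} \right)}} = \frac{1}{7651 - 4 \sqrt{\frac{1}{6 + \frac{22}{70}}}} = \frac{1}{7651 - 4 \sqrt{\frac{1}{6 + 22 \cdot \frac{1}{70}}}} = \frac{1}{7651 - 4 \sqrt{\frac{1}{6 + \frac{11}{35}}}} = \frac{1}{7651 - 4 \sqrt{\frac{1}{\frac{221}{35}}}} = \frac{1}{7651 - 4 \sqrt{\frac{35}{221}}} = \frac{1}{7651 - 4 \frac{\sqrt{7735}}{221}} = \frac{1}{7651 - \frac{4 \sqrt{7735}}{221}}$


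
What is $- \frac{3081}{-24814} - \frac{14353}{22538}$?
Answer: $- \frac{71678941}{139814483} \approx -0.51267$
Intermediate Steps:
$- \frac{3081}{-24814} - \frac{14353}{22538} = \left(-3081\right) \left(- \frac{1}{24814}\right) - \frac{14353}{22538} = \frac{3081}{24814} - \frac{14353}{22538} = - \frac{71678941}{139814483}$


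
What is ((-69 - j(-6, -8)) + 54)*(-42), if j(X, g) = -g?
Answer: 966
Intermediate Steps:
((-69 - j(-6, -8)) + 54)*(-42) = ((-69 - (-1)*(-8)) + 54)*(-42) = ((-69 - 1*8) + 54)*(-42) = ((-69 - 8) + 54)*(-42) = (-77 + 54)*(-42) = -23*(-42) = 966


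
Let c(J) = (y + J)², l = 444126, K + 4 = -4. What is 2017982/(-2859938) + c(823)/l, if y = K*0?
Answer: 520440335935/635086412094 ≈ 0.81948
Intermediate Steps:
K = -8 (K = -4 - 4 = -8)
y = 0 (y = -8*0 = 0)
c(J) = J² (c(J) = (0 + J)² = J²)
2017982/(-2859938) + c(823)/l = 2017982/(-2859938) + 823²/444126 = 2017982*(-1/2859938) + 677329*(1/444126) = -1008991/1429969 + 677329/444126 = 520440335935/635086412094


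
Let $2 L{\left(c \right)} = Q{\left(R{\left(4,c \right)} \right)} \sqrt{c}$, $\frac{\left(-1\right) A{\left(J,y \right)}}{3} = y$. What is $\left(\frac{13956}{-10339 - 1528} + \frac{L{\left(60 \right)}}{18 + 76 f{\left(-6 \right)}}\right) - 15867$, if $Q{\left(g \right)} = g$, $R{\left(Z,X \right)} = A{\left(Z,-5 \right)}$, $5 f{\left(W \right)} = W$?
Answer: $- \frac{188307645}{11867} - \frac{25 \sqrt{15}}{122} \approx -15869.0$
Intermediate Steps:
$A{\left(J,y \right)} = - 3 y$
$f{\left(W \right)} = \frac{W}{5}$
$R{\left(Z,X \right)} = 15$ ($R{\left(Z,X \right)} = \left(-3\right) \left(-5\right) = 15$)
$L{\left(c \right)} = \frac{15 \sqrt{c}}{2}$
$\left(\frac{13956}{-10339 - 1528} + \frac{L{\left(60 \right)}}{18 + 76 f{\left(-6 \right)}}\right) - 15867 = \left(\frac{13956}{-10339 - 1528} + \frac{\frac{15}{2} \sqrt{60}}{18 + 76 \cdot \frac{1}{5} \left(-6\right)}\right) - 15867 = \left(\frac{13956}{-10339 - 1528} + \frac{\frac{15}{2} \cdot 2 \sqrt{15}}{18 + 76 \left(- \frac{6}{5}\right)}\right) - 15867 = \left(\frac{13956}{-11867} + \frac{15 \sqrt{15}}{18 - \frac{456}{5}}\right) - 15867 = \left(13956 \left(- \frac{1}{11867}\right) + \frac{15 \sqrt{15}}{- \frac{366}{5}}\right) - 15867 = \left(- \frac{13956}{11867} + 15 \sqrt{15} \left(- \frac{5}{366}\right)\right) - 15867 = \left(- \frac{13956}{11867} - \frac{25 \sqrt{15}}{122}\right) - 15867 = - \frac{188307645}{11867} - \frac{25 \sqrt{15}}{122}$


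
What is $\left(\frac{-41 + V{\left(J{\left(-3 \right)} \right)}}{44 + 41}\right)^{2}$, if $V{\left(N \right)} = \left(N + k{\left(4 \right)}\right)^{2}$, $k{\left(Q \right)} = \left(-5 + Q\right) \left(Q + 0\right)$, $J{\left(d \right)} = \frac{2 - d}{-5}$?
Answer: $\frac{256}{7225} \approx 0.035433$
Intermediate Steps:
$J{\left(d \right)} = - \frac{2}{5} + \frac{d}{5}$ ($J{\left(d \right)} = \left(2 - d\right) \left(- \frac{1}{5}\right) = - \frac{2}{5} + \frac{d}{5}$)
$k{\left(Q \right)} = Q \left(-5 + Q\right)$ ($k{\left(Q \right)} = \left(-5 + Q\right) Q = Q \left(-5 + Q\right)$)
$V{\left(N \right)} = \left(-4 + N\right)^{2}$ ($V{\left(N \right)} = \left(N + 4 \left(-5 + 4\right)\right)^{2} = \left(N + 4 \left(-1\right)\right)^{2} = \left(N - 4\right)^{2} = \left(-4 + N\right)^{2}$)
$\left(\frac{-41 + V{\left(J{\left(-3 \right)} \right)}}{44 + 41}\right)^{2} = \left(\frac{-41 + \left(-4 + \left(- \frac{2}{5} + \frac{1}{5} \left(-3\right)\right)\right)^{2}}{44 + 41}\right)^{2} = \left(\frac{-41 + \left(-4 - 1\right)^{2}}{85}\right)^{2} = \left(\left(-41 + \left(-4 - 1\right)^{2}\right) \frac{1}{85}\right)^{2} = \left(\left(-41 + \left(-5\right)^{2}\right) \frac{1}{85}\right)^{2} = \left(\left(-41 + 25\right) \frac{1}{85}\right)^{2} = \left(\left(-16\right) \frac{1}{85}\right)^{2} = \left(- \frac{16}{85}\right)^{2} = \frac{256}{7225}$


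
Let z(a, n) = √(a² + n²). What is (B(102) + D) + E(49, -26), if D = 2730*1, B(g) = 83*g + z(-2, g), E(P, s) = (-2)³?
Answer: 11188 + 2*√2602 ≈ 11290.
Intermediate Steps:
E(P, s) = -8
B(g) = √(4 + g²) + 83*g (B(g) = 83*g + √((-2)² + g²) = 83*g + √(4 + g²) = √(4 + g²) + 83*g)
D = 2730
(B(102) + D) + E(49, -26) = ((√(4 + 102²) + 83*102) + 2730) - 8 = ((√(4 + 10404) + 8466) + 2730) - 8 = ((√10408 + 8466) + 2730) - 8 = ((2*√2602 + 8466) + 2730) - 8 = ((8466 + 2*√2602) + 2730) - 8 = (11196 + 2*√2602) - 8 = 11188 + 2*√2602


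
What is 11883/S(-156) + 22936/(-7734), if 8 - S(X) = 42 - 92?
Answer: 45286417/224286 ≈ 201.91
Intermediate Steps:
S(X) = 58 (S(X) = 8 - (42 - 92) = 8 - 1*(-50) = 8 + 50 = 58)
11883/S(-156) + 22936/(-7734) = 11883/58 + 22936/(-7734) = 11883*(1/58) + 22936*(-1/7734) = 11883/58 - 11468/3867 = 45286417/224286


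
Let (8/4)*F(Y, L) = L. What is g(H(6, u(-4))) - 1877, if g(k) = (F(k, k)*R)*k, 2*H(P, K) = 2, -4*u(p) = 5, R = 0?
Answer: -1877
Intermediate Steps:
F(Y, L) = L/2
u(p) = -5/4 (u(p) = -¼*5 = -5/4)
H(P, K) = 1 (H(P, K) = (½)*2 = 1)
g(k) = 0 (g(k) = ((k/2)*0)*k = 0*k = 0)
g(H(6, u(-4))) - 1877 = 0 - 1877 = -1877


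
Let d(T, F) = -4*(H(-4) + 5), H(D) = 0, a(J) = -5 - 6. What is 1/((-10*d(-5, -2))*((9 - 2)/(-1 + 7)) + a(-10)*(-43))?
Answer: 3/2119 ≈ 0.0014158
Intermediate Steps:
a(J) = -11
d(T, F) = -20 (d(T, F) = -4*(0 + 5) = -4*5 = -20)
1/((-10*d(-5, -2))*((9 - 2)/(-1 + 7)) + a(-10)*(-43)) = 1/((-10*(-20))*((9 - 2)/(-1 + 7)) - 11*(-43)) = 1/(200*(7/6) + 473) = 1/(700/3 + 473) = 1/(2119/3) = 3/2119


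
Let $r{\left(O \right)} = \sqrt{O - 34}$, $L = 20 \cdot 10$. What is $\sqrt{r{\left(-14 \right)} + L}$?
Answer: $2 \sqrt{50 + i \sqrt{3}} \approx 14.144 + 0.24491 i$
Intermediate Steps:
$L = 200$
$r{\left(O \right)} = \sqrt{-34 + O}$
$\sqrt{r{\left(-14 \right)} + L} = \sqrt{\sqrt{-34 - 14} + 200} = \sqrt{\sqrt{-48} + 200} = \sqrt{4 i \sqrt{3} + 200} = \sqrt{200 + 4 i \sqrt{3}}$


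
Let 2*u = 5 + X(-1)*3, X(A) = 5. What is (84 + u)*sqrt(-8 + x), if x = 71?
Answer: 282*sqrt(7) ≈ 746.10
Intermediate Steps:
u = 10 (u = (5 + 5*3)/2 = (5 + 15)/2 = (1/2)*20 = 10)
(84 + u)*sqrt(-8 + x) = (84 + 10)*sqrt(-8 + 71) = 94*sqrt(63) = 94*(3*sqrt(7)) = 282*sqrt(7)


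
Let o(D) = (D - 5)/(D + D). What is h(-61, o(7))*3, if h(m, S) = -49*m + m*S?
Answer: 62586/7 ≈ 8940.9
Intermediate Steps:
o(D) = (-5 + D)/(2*D) (o(D) = (-5 + D)/((2*D)) = (-5 + D)*(1/(2*D)) = (-5 + D)/(2*D))
h(m, S) = -49*m + S*m
h(-61, o(7))*3 = -61*(-49 + (½)*(-5 + 7)/7)*3 = -61*(-49 + (½)*(⅐)*2)*3 = -61*(-49 + ⅐)*3 = -61*(-342/7)*3 = (20862/7)*3 = 62586/7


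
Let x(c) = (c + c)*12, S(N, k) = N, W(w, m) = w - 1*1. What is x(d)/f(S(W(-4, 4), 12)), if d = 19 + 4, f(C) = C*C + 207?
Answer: 69/29 ≈ 2.3793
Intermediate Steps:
W(w, m) = -1 + w (W(w, m) = w - 1 = -1 + w)
f(C) = 207 + C**2 (f(C) = C**2 + 207 = 207 + C**2)
d = 23
x(c) = 24*c (x(c) = (2*c)*12 = 24*c)
x(d)/f(S(W(-4, 4), 12)) = (24*23)/(207 + (-1 - 4)**2) = 552/(207 + (-5)**2) = 552/(207 + 25) = 552/232 = 552*(1/232) = 69/29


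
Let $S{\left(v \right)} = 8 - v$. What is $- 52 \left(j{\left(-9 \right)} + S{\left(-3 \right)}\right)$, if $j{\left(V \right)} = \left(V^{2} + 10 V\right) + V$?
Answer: $364$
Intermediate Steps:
$j{\left(V \right)} = V^{2} + 11 V$
$- 52 \left(j{\left(-9 \right)} + S{\left(-3 \right)}\right) = - 52 \left(- 9 \left(11 - 9\right) + \left(8 - -3\right)\right) = - 52 \left(\left(-9\right) 2 + \left(8 + 3\right)\right) = - 52 \left(-18 + 11\right) = \left(-52\right) \left(-7\right) = 364$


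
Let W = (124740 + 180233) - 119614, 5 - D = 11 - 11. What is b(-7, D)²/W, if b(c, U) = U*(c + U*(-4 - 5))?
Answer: 67600/185359 ≈ 0.36470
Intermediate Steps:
D = 5 (D = 5 - (11 - 11) = 5 - 1*0 = 5 + 0 = 5)
b(c, U) = U*(c - 9*U) (b(c, U) = U*(c + U*(-9)) = U*(c - 9*U))
W = 185359 (W = 304973 - 119614 = 185359)
b(-7, D)²/W = (5*(-7 - 9*5))²/185359 = (5*(-7 - 45))²*(1/185359) = (5*(-52))²*(1/185359) = (-260)²*(1/185359) = 67600*(1/185359) = 67600/185359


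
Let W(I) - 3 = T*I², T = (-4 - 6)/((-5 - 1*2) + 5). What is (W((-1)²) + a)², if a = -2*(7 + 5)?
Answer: 256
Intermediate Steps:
T = 5 (T = -10/((-5 - 2) + 5) = -10/(-7 + 5) = -10/(-2) = -10*(-½) = 5)
a = -24 (a = -2*12 = -24)
W(I) = 3 + 5*I²
(W((-1)²) + a)² = ((3 + 5*((-1)²)²) - 24)² = ((3 + 5*1²) - 24)² = ((3 + 5*1) - 24)² = ((3 + 5) - 24)² = (8 - 24)² = (-16)² = 256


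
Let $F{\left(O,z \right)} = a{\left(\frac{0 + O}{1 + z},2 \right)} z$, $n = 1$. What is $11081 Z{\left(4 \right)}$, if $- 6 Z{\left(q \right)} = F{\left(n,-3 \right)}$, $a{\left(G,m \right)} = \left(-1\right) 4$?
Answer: $-22162$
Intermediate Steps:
$a{\left(G,m \right)} = -4$
$F{\left(O,z \right)} = - 4 z$
$Z{\left(q \right)} = -2$ ($Z{\left(q \right)} = - \frac{\left(-4\right) \left(-3\right)}{6} = \left(- \frac{1}{6}\right) 12 = -2$)
$11081 Z{\left(4 \right)} = 11081 \left(-2\right) = -22162$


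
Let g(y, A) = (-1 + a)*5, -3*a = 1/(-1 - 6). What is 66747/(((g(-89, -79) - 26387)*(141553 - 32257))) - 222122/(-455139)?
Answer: 498309499003553/1021109305694544 ≈ 0.48801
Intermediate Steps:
a = 1/21 (a = -1/(3*(-1 - 6)) = -⅓/(-7) = -⅓*(-⅐) = 1/21 ≈ 0.047619)
g(y, A) = -100/21 (g(y, A) = (-1 + 1/21)*5 = -20/21*5 = -100/21)
66747/(((g(-89, -79) - 26387)*(141553 - 32257))) - 222122/(-455139) = 66747/(((-100/21 - 26387)*(141553 - 32257))) - 222122/(-455139) = 66747/((-554227/21*109296)) - 222122*(-1/455139) = 66747/(-20191598064/7) + 222122/455139 = 66747*(-7/20191598064) + 222122/455139 = -155743/6730532688 + 222122/455139 = 498309499003553/1021109305694544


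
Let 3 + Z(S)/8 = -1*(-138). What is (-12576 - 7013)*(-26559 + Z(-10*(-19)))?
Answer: 499108131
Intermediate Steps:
Z(S) = 1080 (Z(S) = -24 + 8*(-1*(-138)) = -24 + 8*138 = -24 + 1104 = 1080)
(-12576 - 7013)*(-26559 + Z(-10*(-19))) = (-12576 - 7013)*(-26559 + 1080) = -19589*(-25479) = 499108131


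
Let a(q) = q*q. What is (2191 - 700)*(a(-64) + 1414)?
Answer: 8215410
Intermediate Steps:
a(q) = q**2
(2191 - 700)*(a(-64) + 1414) = (2191 - 700)*((-64)**2 + 1414) = 1491*(4096 + 1414) = 1491*5510 = 8215410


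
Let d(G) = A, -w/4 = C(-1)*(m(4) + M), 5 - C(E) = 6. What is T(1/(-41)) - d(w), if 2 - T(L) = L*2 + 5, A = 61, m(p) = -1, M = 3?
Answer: -2622/41 ≈ -63.951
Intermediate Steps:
C(E) = -1 (C(E) = 5 - 1*6 = 5 - 6 = -1)
w = 8 (w = -(-4)*(-1 + 3) = -(-4)*2 = -4*(-2) = 8)
T(L) = -3 - 2*L (T(L) = 2 - (L*2 + 5) = 2 - (2*L + 5) = 2 - (5 + 2*L) = 2 + (-5 - 2*L) = -3 - 2*L)
d(G) = 61
T(1/(-41)) - d(w) = (-3 - 2/(-41)) - 1*61 = (-3 - 2*(-1/41)) - 61 = (-3 + 2/41) - 61 = -121/41 - 61 = -2622/41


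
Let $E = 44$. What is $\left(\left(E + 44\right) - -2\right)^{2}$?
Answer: $8100$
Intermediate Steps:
$\left(\left(E + 44\right) - -2\right)^{2} = \left(\left(44 + 44\right) - -2\right)^{2} = \left(88 + \left(-4 + 6\right)\right)^{2} = \left(88 + 2\right)^{2} = 90^{2} = 8100$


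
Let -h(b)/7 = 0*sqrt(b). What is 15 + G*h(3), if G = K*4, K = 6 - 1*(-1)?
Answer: 15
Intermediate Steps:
h(b) = 0 (h(b) = -0*sqrt(b) = -7*0 = 0)
K = 7 (K = 6 + 1 = 7)
G = 28 (G = 7*4 = 28)
15 + G*h(3) = 15 + 28*0 = 15 + 0 = 15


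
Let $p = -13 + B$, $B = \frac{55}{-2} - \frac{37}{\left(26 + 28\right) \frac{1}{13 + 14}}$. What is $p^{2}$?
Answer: $3481$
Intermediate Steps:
$B = -46$ ($B = 55 \left(- \frac{1}{2}\right) - \frac{37}{54 \cdot \frac{1}{27}} = - \frac{55}{2} - \frac{37}{54 \cdot \frac{1}{27}} = - \frac{55}{2} - \frac{37}{2} = -46$)
$p = -59$ ($p = -13 - 46 = -59$)
$p^{2} = \left(-59\right)^{2} = 3481$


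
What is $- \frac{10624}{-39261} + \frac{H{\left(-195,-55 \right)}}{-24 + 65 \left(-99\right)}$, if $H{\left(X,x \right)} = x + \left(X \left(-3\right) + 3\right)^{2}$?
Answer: $- \frac{1500386157}{28176311} \approx -53.25$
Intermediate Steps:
$H{\left(X,x \right)} = x + \left(3 - 3 X\right)^{2}$ ($H{\left(X,x \right)} = x + \left(- 3 X + 3\right)^{2} = x + \left(3 - 3 X\right)^{2}$)
$- \frac{10624}{-39261} + \frac{H{\left(-195,-55 \right)}}{-24 + 65 \left(-99\right)} = - \frac{10624}{-39261} + \frac{-55 + 9 \left(-1 - 195\right)^{2}}{-24 + 65 \left(-99\right)} = \left(-10624\right) \left(- \frac{1}{39261}\right) + \frac{-55 + 9 \left(-196\right)^{2}}{-24 - 6435} = \frac{10624}{39261} + \frac{-55 + 9 \cdot 38416}{-6459} = \frac{10624}{39261} + \left(-55 + 345744\right) \left(- \frac{1}{6459}\right) = \frac{10624}{39261} + 345689 \left(- \frac{1}{6459}\right) = \frac{10624}{39261} - \frac{345689}{6459} = - \frac{1500386157}{28176311}$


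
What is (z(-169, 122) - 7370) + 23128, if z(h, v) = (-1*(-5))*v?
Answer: 16368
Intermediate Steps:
z(h, v) = 5*v
(z(-169, 122) - 7370) + 23128 = (5*122 - 7370) + 23128 = (610 - 7370) + 23128 = -6760 + 23128 = 16368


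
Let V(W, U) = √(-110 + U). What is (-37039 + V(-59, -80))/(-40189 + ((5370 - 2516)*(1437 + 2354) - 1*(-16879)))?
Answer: -37039/10796204 + I*√190/10796204 ≈ -0.0034307 + 1.2767e-6*I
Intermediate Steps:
(-37039 + V(-59, -80))/(-40189 + ((5370 - 2516)*(1437 + 2354) - 1*(-16879))) = (-37039 + √(-110 - 80))/(-40189 + ((5370 - 2516)*(1437 + 2354) - 1*(-16879))) = (-37039 + √(-190))/(-40189 + (2854*3791 + 16879)) = (-37039 + I*√190)/(-40189 + (10819514 + 16879)) = (-37039 + I*√190)/(-40189 + 10836393) = (-37039 + I*√190)/10796204 = (-37039 + I*√190)*(1/10796204) = -37039/10796204 + I*√190/10796204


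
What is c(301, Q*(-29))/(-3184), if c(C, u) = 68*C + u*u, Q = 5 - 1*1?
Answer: -8481/796 ≈ -10.655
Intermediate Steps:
Q = 4 (Q = 5 - 1 = 4)
c(C, u) = u² + 68*C (c(C, u) = 68*C + u² = u² + 68*C)
c(301, Q*(-29))/(-3184) = ((4*(-29))² + 68*301)/(-3184) = ((-116)² + 20468)*(-1/3184) = (13456 + 20468)*(-1/3184) = 33924*(-1/3184) = -8481/796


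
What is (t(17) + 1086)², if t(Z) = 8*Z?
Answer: 1493284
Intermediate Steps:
(t(17) + 1086)² = (8*17 + 1086)² = (136 + 1086)² = 1222² = 1493284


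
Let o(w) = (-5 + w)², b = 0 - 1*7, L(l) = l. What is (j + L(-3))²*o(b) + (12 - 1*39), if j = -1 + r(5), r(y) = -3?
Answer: 7029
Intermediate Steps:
b = -7 (b = 0 - 7 = -7)
j = -4 (j = -1 - 3 = -4)
(j + L(-3))²*o(b) + (12 - 1*39) = (-4 - 3)²*(-5 - 7)² + (12 - 1*39) = (-7)²*(-12)² + (12 - 39) = 49*144 - 27 = 7056 - 27 = 7029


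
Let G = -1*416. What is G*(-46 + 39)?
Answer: 2912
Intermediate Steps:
G = -416
G*(-46 + 39) = -416*(-46 + 39) = -416*(-7) = 2912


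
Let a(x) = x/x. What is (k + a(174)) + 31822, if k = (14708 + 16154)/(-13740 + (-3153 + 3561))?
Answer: 212116687/6666 ≈ 31821.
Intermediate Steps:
a(x) = 1
k = -15431/6666 (k = 30862/(-13740 + 408) = 30862/(-13332) = 30862*(-1/13332) = -15431/6666 ≈ -2.3149)
(k + a(174)) + 31822 = (-15431/6666 + 1) + 31822 = -8765/6666 + 31822 = 212116687/6666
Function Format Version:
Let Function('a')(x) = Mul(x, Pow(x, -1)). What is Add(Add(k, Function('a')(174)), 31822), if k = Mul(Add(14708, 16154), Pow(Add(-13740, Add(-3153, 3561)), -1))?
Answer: Rational(212116687, 6666) ≈ 31821.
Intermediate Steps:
Function('a')(x) = 1
k = Rational(-15431, 6666) (k = Mul(30862, Pow(Add(-13740, 408), -1)) = Mul(30862, Pow(-13332, -1)) = Mul(30862, Rational(-1, 13332)) = Rational(-15431, 6666) ≈ -2.3149)
Add(Add(k, Function('a')(174)), 31822) = Add(Add(Rational(-15431, 6666), 1), 31822) = Add(Rational(-8765, 6666), 31822) = Rational(212116687, 6666)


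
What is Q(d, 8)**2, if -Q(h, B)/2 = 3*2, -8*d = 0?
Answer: 144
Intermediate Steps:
d = 0 (d = -1/8*0 = 0)
Q(h, B) = -12 (Q(h, B) = -6*2 = -2*6 = -12)
Q(d, 8)**2 = (-12)**2 = 144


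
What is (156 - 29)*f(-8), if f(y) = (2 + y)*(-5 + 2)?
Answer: 2286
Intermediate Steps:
f(y) = -6 - 3*y (f(y) = (2 + y)*(-3) = -6 - 3*y)
(156 - 29)*f(-8) = (156 - 29)*(-6 - 3*(-8)) = 127*(-6 + 24) = 127*18 = 2286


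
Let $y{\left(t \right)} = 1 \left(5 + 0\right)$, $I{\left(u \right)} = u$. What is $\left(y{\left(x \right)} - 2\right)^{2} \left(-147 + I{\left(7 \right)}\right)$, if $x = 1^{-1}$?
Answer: $-1260$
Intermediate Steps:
$x = 1$
$y{\left(t \right)} = 5$ ($y{\left(t \right)} = 1 \cdot 5 = 5$)
$\left(y{\left(x \right)} - 2\right)^{2} \left(-147 + I{\left(7 \right)}\right) = \left(5 - 2\right)^{2} \left(-147 + 7\right) = 3^{2} \left(-140\right) = 9 \left(-140\right) = -1260$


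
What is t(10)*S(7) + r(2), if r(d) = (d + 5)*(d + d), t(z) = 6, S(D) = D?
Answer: 70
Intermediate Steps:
r(d) = 2*d*(5 + d) (r(d) = (5 + d)*(2*d) = 2*d*(5 + d))
t(10)*S(7) + r(2) = 6*7 + 2*2*(5 + 2) = 42 + 2*2*7 = 42 + 28 = 70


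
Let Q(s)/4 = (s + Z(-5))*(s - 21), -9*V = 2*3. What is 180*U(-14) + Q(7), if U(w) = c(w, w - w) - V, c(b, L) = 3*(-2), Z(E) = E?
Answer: -1072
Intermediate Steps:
V = -2/3 (V = -2*3/9 = -1/9*6 = -2/3 ≈ -0.66667)
c(b, L) = -6
Q(s) = 4*(-21 + s)*(-5 + s) (Q(s) = 4*((s - 5)*(s - 21)) = 4*((-5 + s)*(-21 + s)) = 4*((-21 + s)*(-5 + s)) = 4*(-21 + s)*(-5 + s))
U(w) = -16/3 (U(w) = -6 - 1*(-2/3) = -6 + 2/3 = -16/3)
180*U(-14) + Q(7) = 180*(-16/3) + (420 - 104*7 + 4*7**2) = -960 + (420 - 728 + 4*49) = -960 + (420 - 728 + 196) = -960 - 112 = -1072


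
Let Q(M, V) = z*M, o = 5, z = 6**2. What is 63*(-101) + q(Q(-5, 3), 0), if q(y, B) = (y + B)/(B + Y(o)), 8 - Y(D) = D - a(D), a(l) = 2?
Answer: -6399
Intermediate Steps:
z = 36
Y(D) = 10 - D (Y(D) = 8 - (D - 1*2) = 8 - (D - 2) = 8 - (-2 + D) = 8 + (2 - D) = 10 - D)
Q(M, V) = 36*M
q(y, B) = (B + y)/(5 + B) (q(y, B) = (y + B)/(B + (10 - 1*5)) = (B + y)/(B + (10 - 5)) = (B + y)/(B + 5) = (B + y)/(5 + B))
63*(-101) + q(Q(-5, 3), 0) = 63*(-101) + (0 + 36*(-5))/(5 + 0) = -6363 + (0 - 180)/5 = -6363 + (1/5)*(-180) = -6363 - 36 = -6399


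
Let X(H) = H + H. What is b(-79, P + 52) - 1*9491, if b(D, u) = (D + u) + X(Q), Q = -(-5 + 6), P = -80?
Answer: -9600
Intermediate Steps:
Q = -1 (Q = -1*1 = -1)
X(H) = 2*H
b(D, u) = -2 + D + u (b(D, u) = (D + u) + 2*(-1) = (D + u) - 2 = -2 + D + u)
b(-79, P + 52) - 1*9491 = (-2 - 79 + (-80 + 52)) - 1*9491 = (-2 - 79 - 28) - 9491 = -109 - 9491 = -9600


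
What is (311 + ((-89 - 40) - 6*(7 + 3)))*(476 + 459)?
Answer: 114070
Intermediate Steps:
(311 + ((-89 - 40) - 6*(7 + 3)))*(476 + 459) = (311 + (-129 - 6*10))*935 = (311 + (-129 - 60))*935 = (311 - 189)*935 = 122*935 = 114070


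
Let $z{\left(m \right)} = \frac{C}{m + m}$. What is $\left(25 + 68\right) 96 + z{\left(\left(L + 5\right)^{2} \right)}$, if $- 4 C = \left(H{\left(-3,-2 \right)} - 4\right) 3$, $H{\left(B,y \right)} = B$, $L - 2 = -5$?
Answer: $\frac{285717}{32} \approx 8928.7$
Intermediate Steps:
$L = -3$ ($L = 2 - 5 = -3$)
$C = \frac{21}{4}$ ($C = - \frac{\left(-3 - 4\right) 3}{4} = - \frac{\left(-7\right) 3}{4} = \left(- \frac{1}{4}\right) \left(-21\right) = \frac{21}{4} \approx 5.25$)
$z{\left(m \right)} = \frac{21}{8 m}$ ($z{\left(m \right)} = \frac{1}{m + m} \frac{21}{4} = \frac{1}{2 m} \frac{21}{4} = \frac{21}{8 m}$)
$\left(25 + 68\right) 96 + z{\left(\left(L + 5\right)^{2} \right)} = \left(25 + 68\right) 96 + \frac{21}{8 \left(-3 + 5\right)^{2}} = 93 \cdot 96 + \frac{21}{8 \cdot 2^{2}} = 8928 + \frac{21}{8 \cdot 4} = 8928 + \frac{21}{8} \cdot \frac{1}{4} = 8928 + \frac{21}{32} = \frac{285717}{32}$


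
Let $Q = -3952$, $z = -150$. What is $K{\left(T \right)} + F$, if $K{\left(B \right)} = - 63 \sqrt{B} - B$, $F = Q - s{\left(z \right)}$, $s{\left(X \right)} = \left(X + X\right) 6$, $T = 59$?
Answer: $-2211 - 63 \sqrt{59} \approx -2694.9$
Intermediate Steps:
$s{\left(X \right)} = 12 X$ ($s{\left(X \right)} = 2 X 6 = 12 X$)
$F = -2152$ ($F = -3952 - 12 \left(-150\right) = -3952 - -1800 = -3952 + 1800 = -2152$)
$K{\left(B \right)} = - B - 63 \sqrt{B}$
$K{\left(T \right)} + F = \left(\left(-1\right) 59 - 63 \sqrt{59}\right) - 2152 = \left(-59 - 63 \sqrt{59}\right) - 2152 = -2211 - 63 \sqrt{59}$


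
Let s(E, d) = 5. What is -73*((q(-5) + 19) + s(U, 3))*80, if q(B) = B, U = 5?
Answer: -110960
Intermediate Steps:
-73*((q(-5) + 19) + s(U, 3))*80 = -73*((-5 + 19) + 5)*80 = -73*(14 + 5)*80 = -73*19*80 = -1387*80 = -110960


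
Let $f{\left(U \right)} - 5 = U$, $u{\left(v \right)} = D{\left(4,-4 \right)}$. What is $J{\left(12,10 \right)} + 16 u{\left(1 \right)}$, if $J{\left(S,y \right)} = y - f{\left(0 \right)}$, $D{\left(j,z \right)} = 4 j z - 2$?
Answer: $-1051$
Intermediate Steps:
$D{\left(j,z \right)} = -2 + 4 j z$ ($D{\left(j,z \right)} = 4 j z - 2 = -2 + 4 j z$)
$u{\left(v \right)} = -66$ ($u{\left(v \right)} = -2 + 4 \cdot 4 \left(-4\right) = -2 - 64 = -66$)
$f{\left(U \right)} = 5 + U$
$J{\left(S,y \right)} = -5 + y$ ($J{\left(S,y \right)} = y - \left(5 + 0\right) = y - 5 = -5 + y$)
$J{\left(12,10 \right)} + 16 u{\left(1 \right)} = \left(-5 + 10\right) + 16 \left(-66\right) = 5 - 1056 = -1051$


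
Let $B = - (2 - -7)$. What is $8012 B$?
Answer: $-72108$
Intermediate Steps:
$B = -9$ ($B = - (2 + 7) = \left(-1\right) 9 = -9$)
$8012 B = 8012 \left(-9\right) = -72108$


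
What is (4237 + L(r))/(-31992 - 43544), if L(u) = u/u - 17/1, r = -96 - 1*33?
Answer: -4221/75536 ≈ -0.055881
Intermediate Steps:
r = -129 (r = -96 - 33 = -129)
L(u) = -16 (L(u) = 1 - 17*1 = 1 - 17 = -16)
(4237 + L(r))/(-31992 - 43544) = (4237 - 16)/(-31992 - 43544) = 4221/(-75536) = 4221*(-1/75536) = -4221/75536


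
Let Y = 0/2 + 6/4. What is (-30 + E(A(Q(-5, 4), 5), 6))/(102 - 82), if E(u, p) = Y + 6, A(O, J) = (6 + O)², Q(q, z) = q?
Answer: -9/8 ≈ -1.1250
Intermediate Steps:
Y = 3/2 (Y = 0*(½) + 6*(¼) = 0 + 3/2 = 3/2 ≈ 1.5000)
E(u, p) = 15/2 (E(u, p) = 3/2 + 6 = 15/2)
(-30 + E(A(Q(-5, 4), 5), 6))/(102 - 82) = (-30 + 15/2)/(102 - 82) = -45/2/20 = -45/2*1/20 = -9/8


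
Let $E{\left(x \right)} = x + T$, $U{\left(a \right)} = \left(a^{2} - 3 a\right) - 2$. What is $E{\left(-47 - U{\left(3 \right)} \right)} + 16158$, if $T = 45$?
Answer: $16158$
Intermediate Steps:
$U{\left(a \right)} = -2 + a^{2} - 3 a$
$E{\left(x \right)} = 45 + x$ ($E{\left(x \right)} = x + 45 = 45 + x$)
$E{\left(-47 - U{\left(3 \right)} \right)} + 16158 = \left(45 - \left(54 - 9\right)\right) + 16158 = \left(45 - 45\right) + 16158 = 0 + 16158 = 16158$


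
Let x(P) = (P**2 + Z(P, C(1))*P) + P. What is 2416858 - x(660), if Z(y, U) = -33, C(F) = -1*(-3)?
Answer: 2002378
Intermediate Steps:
C(F) = 3
x(P) = P**2 - 32*P (x(P) = (P**2 - 33*P) + P = P**2 - 32*P)
2416858 - x(660) = 2416858 - 660*(-32 + 660) = 2416858 - 660*628 = 2416858 - 1*414480 = 2416858 - 414480 = 2002378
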